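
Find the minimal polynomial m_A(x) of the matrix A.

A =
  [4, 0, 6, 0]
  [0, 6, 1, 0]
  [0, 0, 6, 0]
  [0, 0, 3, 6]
x^3 - 16*x^2 + 84*x - 144

The characteristic polynomial is χ_A(x) = (x - 6)^3*(x - 4), so the eigenvalues are known. The minimal polynomial is
  m_A(x) = Π_λ (x − λ)^{k_λ}
where k_λ is the size of the *largest* Jordan block for λ (equivalently, the smallest k with (A − λI)^k v = 0 for every generalised eigenvector v of λ).

  λ = 4: largest Jordan block has size 1, contributing (x − 4)
  λ = 6: largest Jordan block has size 2, contributing (x − 6)^2

So m_A(x) = (x - 6)^2*(x - 4) = x^3 - 16*x^2 + 84*x - 144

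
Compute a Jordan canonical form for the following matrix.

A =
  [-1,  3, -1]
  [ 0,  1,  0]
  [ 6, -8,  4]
J_2(1) ⊕ J_1(2)

The characteristic polynomial is
  det(x·I − A) = x^3 - 4*x^2 + 5*x - 2 = (x - 2)*(x - 1)^2

Eigenvalues and multiplicities (the geometric multiplicity of λ is n − rank(A − λI), which equals the number of Jordan blocks for λ):
  λ = 1: algebraic multiplicity = 2, geometric multiplicity = 1
  λ = 2: algebraic multiplicity = 1, geometric multiplicity = 1

Determining the block sizes for each eigenvalue:
  λ = 1: one block (gm = 1), so the single block has size am = 2 → block sizes [2]
  λ = 2: one block (gm = 1), so the single block has size am = 1 → block sizes [1]

Assembling the blocks gives a Jordan form
J =
  [1, 1, 0]
  [0, 1, 0]
  [0, 0, 2]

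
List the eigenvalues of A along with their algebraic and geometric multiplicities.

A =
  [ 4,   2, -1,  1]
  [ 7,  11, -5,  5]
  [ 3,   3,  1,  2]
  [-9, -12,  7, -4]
λ = 3: alg = 4, geom = 2

Step 1 — factor the characteristic polynomial to read off the algebraic multiplicities:
  χ_A(x) = (x - 3)^4

Step 2 — compute geometric multiplicities via the rank-nullity identity g(λ) = n − rank(A − λI):
  rank(A − (3)·I) = 2, so dim ker(A − (3)·I) = n − 2 = 2

Summary:
  λ = 3: algebraic multiplicity = 4, geometric multiplicity = 2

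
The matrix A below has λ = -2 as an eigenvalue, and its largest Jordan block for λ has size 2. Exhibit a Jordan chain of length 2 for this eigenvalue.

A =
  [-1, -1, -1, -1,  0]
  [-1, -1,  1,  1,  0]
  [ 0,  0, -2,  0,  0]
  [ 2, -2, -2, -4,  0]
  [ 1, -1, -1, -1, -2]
A Jordan chain for λ = -2 of length 2:
v_1 = (1, -1, 0, 2, 1)ᵀ
v_2 = (1, 0, 0, 0, 0)ᵀ

Let N = A − (-2)·I. We want v_2 with N^2 v_2 = 0 but N^1 v_2 ≠ 0; then v_{j-1} := N · v_j for j = 2, …, 2.

Pick v_2 = (1, 0, 0, 0, 0)ᵀ.
Then v_1 = N · v_2 = (1, -1, 0, 2, 1)ᵀ.

Sanity check: (A − (-2)·I) v_1 = (0, 0, 0, 0, 0)ᵀ = 0. ✓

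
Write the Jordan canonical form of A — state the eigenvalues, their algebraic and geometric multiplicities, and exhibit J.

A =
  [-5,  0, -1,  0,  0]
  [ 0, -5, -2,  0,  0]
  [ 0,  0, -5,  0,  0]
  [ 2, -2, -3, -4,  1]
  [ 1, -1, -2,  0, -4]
J_2(-5) ⊕ J_1(-5) ⊕ J_2(-4)

The characteristic polynomial is
  det(x·I − A) = x^5 + 23*x^4 + 211*x^3 + 965*x^2 + 2200*x + 2000 = (x + 4)^2*(x + 5)^3

Eigenvalues and multiplicities (the geometric multiplicity of λ is n − rank(A − λI), which equals the number of Jordan blocks for λ):
  λ = -5: algebraic multiplicity = 3, geometric multiplicity = 2
  λ = -4: algebraic multiplicity = 2, geometric multiplicity = 1

Determining the block sizes for each eigenvalue:
  λ = -5: 2 blocks summing to 3 forces exactly one block of size 2 and the rest size 1 → block sizes [2, 1]
  λ = -4: one block (gm = 1), so the single block has size am = 2 → block sizes [2]

Assembling the blocks gives a Jordan form
J =
  [-5,  1,  0,  0,  0]
  [ 0, -5,  0,  0,  0]
  [ 0,  0, -5,  0,  0]
  [ 0,  0,  0, -4,  1]
  [ 0,  0,  0,  0, -4]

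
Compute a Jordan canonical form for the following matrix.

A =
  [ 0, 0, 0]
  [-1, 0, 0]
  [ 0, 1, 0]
J_3(0)

The characteristic polynomial is
  det(x·I − A) = x^3

Eigenvalues and multiplicities (the geometric multiplicity of λ is n − rank(A − λI), which equals the number of Jordan blocks for λ):
  λ = 0: algebraic multiplicity = 3, geometric multiplicity = 1

Determining the block sizes for each eigenvalue:
  λ = 0: one block (gm = 1), so the single block has size am = 3 → block sizes [3]

Assembling the blocks gives a Jordan form
J =
  [0, 1, 0]
  [0, 0, 1]
  [0, 0, 0]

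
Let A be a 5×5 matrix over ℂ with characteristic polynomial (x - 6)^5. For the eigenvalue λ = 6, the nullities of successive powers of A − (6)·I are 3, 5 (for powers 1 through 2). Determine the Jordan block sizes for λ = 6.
Block sizes for λ = 6: [2, 2, 1]

From the dimensions of kernels of powers, the number of Jordan blocks of size at least j is d_j − d_{j−1} where d_j = dim ker(N^j) (with d_0 = 0). Computing the differences gives [3, 2].
The number of blocks of size exactly k is (#blocks of size ≥ k) − (#blocks of size ≥ k + 1), so the partition is: 1 block(s) of size 1, 2 block(s) of size 2.
In nonincreasing order the block sizes are [2, 2, 1].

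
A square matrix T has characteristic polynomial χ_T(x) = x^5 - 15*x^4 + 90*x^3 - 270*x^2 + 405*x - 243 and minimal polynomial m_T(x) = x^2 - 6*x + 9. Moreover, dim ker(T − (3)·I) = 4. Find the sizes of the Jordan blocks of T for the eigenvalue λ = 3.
Block sizes for λ = 3: [2, 1, 1, 1]

Step 1 — from the characteristic polynomial, algebraic multiplicity of λ = 3 is 5. From dim ker(T − (3)·I) = 4, there are exactly 4 Jordan blocks for λ = 3.
Step 2 — from the minimal polynomial, the factor (x − 3)^2 tells us the largest block for λ = 3 has size 2.
Step 3 — with total size 5, 4 blocks, and largest block 2, the block sizes (in nonincreasing order) are [2, 1, 1, 1].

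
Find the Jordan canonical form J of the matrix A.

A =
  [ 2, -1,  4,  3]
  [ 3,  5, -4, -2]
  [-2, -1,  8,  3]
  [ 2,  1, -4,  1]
J_3(4) ⊕ J_1(4)

The characteristic polynomial is
  det(x·I − A) = x^4 - 16*x^3 + 96*x^2 - 256*x + 256 = (x - 4)^4

Eigenvalues and multiplicities (the geometric multiplicity of λ is n − rank(A − λI), which equals the number of Jordan blocks for λ):
  λ = 4: algebraic multiplicity = 4, geometric multiplicity = 2

Determining the block sizes for each eigenvalue:
  λ = 4: with am = 4 and gm = 2, the partition is not yet determined (e.g. several partitions of 4 into 2 parts exist). Let N = A − (4)·I. Computing rank(N^1) = 2, rank(N^2) = 1, rank(N^3) = 0; the number of blocks of size ≥ j is rank(N^{j−1}) − rank(N^j), giving [2, 1, 1]. So we have 1 block(s) of size 3, 1 block(s) of size 1 → block sizes [3, 1]

Assembling the blocks gives a Jordan form
J =
  [4, 1, 0, 0]
  [0, 4, 1, 0]
  [0, 0, 4, 0]
  [0, 0, 0, 4]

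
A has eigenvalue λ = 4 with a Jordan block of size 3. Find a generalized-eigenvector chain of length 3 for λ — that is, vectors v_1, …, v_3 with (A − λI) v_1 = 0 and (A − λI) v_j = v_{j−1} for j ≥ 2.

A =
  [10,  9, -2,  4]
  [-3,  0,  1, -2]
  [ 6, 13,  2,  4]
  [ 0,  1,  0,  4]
A Jordan chain for λ = 4 of length 3:
v_1 = (-3, 0, -15, -3)ᵀ
v_2 = (6, -3, 6, 0)ᵀ
v_3 = (1, 0, 0, 0)ᵀ

Let N = A − (4)·I. We want v_3 with N^3 v_3 = 0 but N^2 v_3 ≠ 0; then v_{j-1} := N · v_j for j = 3, …, 2.

Pick v_3 = (1, 0, 0, 0)ᵀ.
Then v_2 = N · v_3 = (6, -3, 6, 0)ᵀ.
Then v_1 = N · v_2 = (-3, 0, -15, -3)ᵀ.

Sanity check: (A − (4)·I) v_1 = (0, 0, 0, 0)ᵀ = 0. ✓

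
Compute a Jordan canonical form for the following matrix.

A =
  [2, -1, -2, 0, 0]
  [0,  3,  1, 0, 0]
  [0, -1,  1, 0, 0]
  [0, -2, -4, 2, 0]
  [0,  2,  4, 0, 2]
J_3(2) ⊕ J_1(2) ⊕ J_1(2)

The characteristic polynomial is
  det(x·I − A) = x^5 - 10*x^4 + 40*x^3 - 80*x^2 + 80*x - 32 = (x - 2)^5

Eigenvalues and multiplicities (the geometric multiplicity of λ is n − rank(A − λI), which equals the number of Jordan blocks for λ):
  λ = 2: algebraic multiplicity = 5, geometric multiplicity = 3

Determining the block sizes for each eigenvalue:
  λ = 2: with am = 5 and gm = 3, the partition is not yet determined (e.g. several partitions of 5 into 3 parts exist). Let N = A − (2)·I. Computing rank(N^1) = 2, rank(N^2) = 1, rank(N^3) = 0; the number of blocks of size ≥ j is rank(N^{j−1}) − rank(N^j), giving [3, 1, 1]. So we have 1 block(s) of size 3, 2 block(s) of size 1 → block sizes [3, 1, 1]

Assembling the blocks gives a Jordan form
J =
  [2, 1, 0, 0, 0]
  [0, 2, 1, 0, 0]
  [0, 0, 2, 0, 0]
  [0, 0, 0, 2, 0]
  [0, 0, 0, 0, 2]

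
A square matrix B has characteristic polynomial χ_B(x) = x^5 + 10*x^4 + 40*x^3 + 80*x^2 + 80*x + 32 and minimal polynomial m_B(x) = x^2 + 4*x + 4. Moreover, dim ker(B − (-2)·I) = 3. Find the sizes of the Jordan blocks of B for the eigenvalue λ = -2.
Block sizes for λ = -2: [2, 2, 1]

Step 1 — from the characteristic polynomial, algebraic multiplicity of λ = -2 is 5. From dim ker(B − (-2)·I) = 3, there are exactly 3 Jordan blocks for λ = -2.
Step 2 — from the minimal polynomial, the factor (x + 2)^2 tells us the largest block for λ = -2 has size 2.
Step 3 — with total size 5, 3 blocks, and largest block 2, the block sizes (in nonincreasing order) are [2, 2, 1].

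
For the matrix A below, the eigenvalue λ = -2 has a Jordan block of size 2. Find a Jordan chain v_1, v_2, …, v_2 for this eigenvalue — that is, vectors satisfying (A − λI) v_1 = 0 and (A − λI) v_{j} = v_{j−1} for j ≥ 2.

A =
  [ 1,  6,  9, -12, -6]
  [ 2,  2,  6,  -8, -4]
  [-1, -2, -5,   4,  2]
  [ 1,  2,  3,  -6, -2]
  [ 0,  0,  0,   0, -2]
A Jordan chain for λ = -2 of length 2:
v_1 = (3, 2, -1, 1, 0)ᵀ
v_2 = (1, 0, 0, 0, 0)ᵀ

Let N = A − (-2)·I. We want v_2 with N^2 v_2 = 0 but N^1 v_2 ≠ 0; then v_{j-1} := N · v_j for j = 2, …, 2.

Pick v_2 = (1, 0, 0, 0, 0)ᵀ.
Then v_1 = N · v_2 = (3, 2, -1, 1, 0)ᵀ.

Sanity check: (A − (-2)·I) v_1 = (0, 0, 0, 0, 0)ᵀ = 0. ✓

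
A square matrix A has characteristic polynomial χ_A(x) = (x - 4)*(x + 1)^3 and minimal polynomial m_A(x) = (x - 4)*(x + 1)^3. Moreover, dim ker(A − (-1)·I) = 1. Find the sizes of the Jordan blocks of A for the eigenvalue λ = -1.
Block sizes for λ = -1: [3]

Step 1 — from the characteristic polynomial, algebraic multiplicity of λ = -1 is 3. From dim ker(A − (-1)·I) = 1, there are exactly 1 Jordan blocks for λ = -1.
Step 2 — from the minimal polynomial, the factor (x + 1)^3 tells us the largest block for λ = -1 has size 3.
Step 3 — with total size 3, 1 blocks, and largest block 3, the block sizes (in nonincreasing order) are [3].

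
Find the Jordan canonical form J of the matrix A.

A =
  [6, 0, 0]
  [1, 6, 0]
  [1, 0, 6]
J_2(6) ⊕ J_1(6)

The characteristic polynomial is
  det(x·I − A) = x^3 - 18*x^2 + 108*x - 216 = (x - 6)^3

Eigenvalues and multiplicities (the geometric multiplicity of λ is n − rank(A − λI), which equals the number of Jordan blocks for λ):
  λ = 6: algebraic multiplicity = 3, geometric multiplicity = 2

Determining the block sizes for each eigenvalue:
  λ = 6: 2 blocks summing to 3 forces exactly one block of size 2 and the rest size 1 → block sizes [2, 1]

Assembling the blocks gives a Jordan form
J =
  [6, 1, 0]
  [0, 6, 0]
  [0, 0, 6]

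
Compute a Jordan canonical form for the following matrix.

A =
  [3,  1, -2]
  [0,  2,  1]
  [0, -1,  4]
J_3(3)

The characteristic polynomial is
  det(x·I − A) = x^3 - 9*x^2 + 27*x - 27 = (x - 3)^3

Eigenvalues and multiplicities (the geometric multiplicity of λ is n − rank(A − λI), which equals the number of Jordan blocks for λ):
  λ = 3: algebraic multiplicity = 3, geometric multiplicity = 1

Determining the block sizes for each eigenvalue:
  λ = 3: one block (gm = 1), so the single block has size am = 3 → block sizes [3]

Assembling the blocks gives a Jordan form
J =
  [3, 1, 0]
  [0, 3, 1]
  [0, 0, 3]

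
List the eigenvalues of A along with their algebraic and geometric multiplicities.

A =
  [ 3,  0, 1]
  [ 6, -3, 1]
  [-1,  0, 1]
λ = -3: alg = 1, geom = 1; λ = 2: alg = 2, geom = 1

Step 1 — factor the characteristic polynomial to read off the algebraic multiplicities:
  χ_A(x) = (x - 2)^2*(x + 3)

Step 2 — compute geometric multiplicities via the rank-nullity identity g(λ) = n − rank(A − λI):
  rank(A − (-3)·I) = 2, so dim ker(A − (-3)·I) = n − 2 = 1
  rank(A − (2)·I) = 2, so dim ker(A − (2)·I) = n − 2 = 1

Summary:
  λ = -3: algebraic multiplicity = 1, geometric multiplicity = 1
  λ = 2: algebraic multiplicity = 2, geometric multiplicity = 1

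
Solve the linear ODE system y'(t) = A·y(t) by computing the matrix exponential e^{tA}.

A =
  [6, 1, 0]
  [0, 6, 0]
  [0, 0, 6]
e^{tA} =
  [exp(6*t), t*exp(6*t), 0]
  [0, exp(6*t), 0]
  [0, 0, exp(6*t)]

Strategy: write A = P · J · P⁻¹ where J is a Jordan canonical form, so e^{tA} = P · e^{tJ} · P⁻¹, and e^{tJ} can be computed block-by-block.

A has Jordan form
J =
  [6, 1, 0]
  [0, 6, 0]
  [0, 0, 6]
(up to reordering of blocks).

Per-block formulas:
  For a 2×2 Jordan block J_2(6): exp(t · J_2(6)) = e^(6t)·(I + t·N), where N is the 2×2 nilpotent shift.
  For a 1×1 block at λ = 6: exp(t · [6]) = [e^(6t)].

After assembling e^{tJ} and conjugating by P, we get:

e^{tA} =
  [exp(6*t), t*exp(6*t), 0]
  [0, exp(6*t), 0]
  [0, 0, exp(6*t)]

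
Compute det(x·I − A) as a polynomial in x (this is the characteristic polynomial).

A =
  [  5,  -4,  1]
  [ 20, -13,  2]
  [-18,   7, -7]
x^3 + 15*x^2 + 75*x + 125

Expanding det(x·I − A) (e.g. by cofactor expansion or by noting that A is similar to its Jordan form J, which has the same characteristic polynomial as A) gives
  χ_A(x) = x^3 + 15*x^2 + 75*x + 125
which factors as (x + 5)^3. The eigenvalues (with algebraic multiplicities) are λ = -5 with multiplicity 3.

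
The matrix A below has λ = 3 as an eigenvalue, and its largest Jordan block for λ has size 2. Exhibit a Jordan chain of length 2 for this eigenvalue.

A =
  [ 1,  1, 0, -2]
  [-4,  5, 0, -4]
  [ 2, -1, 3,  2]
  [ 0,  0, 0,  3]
A Jordan chain for λ = 3 of length 2:
v_1 = (-2, -4, 2, 0)ᵀ
v_2 = (1, 0, 0, 0)ᵀ

Let N = A − (3)·I. We want v_2 with N^2 v_2 = 0 but N^1 v_2 ≠ 0; then v_{j-1} := N · v_j for j = 2, …, 2.

Pick v_2 = (1, 0, 0, 0)ᵀ.
Then v_1 = N · v_2 = (-2, -4, 2, 0)ᵀ.

Sanity check: (A − (3)·I) v_1 = (0, 0, 0, 0)ᵀ = 0. ✓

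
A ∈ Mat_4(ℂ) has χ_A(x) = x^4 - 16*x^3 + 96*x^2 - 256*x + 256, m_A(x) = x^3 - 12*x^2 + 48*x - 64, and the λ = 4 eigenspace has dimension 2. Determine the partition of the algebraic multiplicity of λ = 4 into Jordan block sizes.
Block sizes for λ = 4: [3, 1]

Step 1 — from the characteristic polynomial, algebraic multiplicity of λ = 4 is 4. From dim ker(A − (4)·I) = 2, there are exactly 2 Jordan blocks for λ = 4.
Step 2 — from the minimal polynomial, the factor (x − 4)^3 tells us the largest block for λ = 4 has size 3.
Step 3 — with total size 4, 2 blocks, and largest block 3, the block sizes (in nonincreasing order) are [3, 1].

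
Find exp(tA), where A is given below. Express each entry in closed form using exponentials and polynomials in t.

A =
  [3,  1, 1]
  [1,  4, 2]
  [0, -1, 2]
e^{tA} =
  [t^2*exp(3*t)/2 + exp(3*t), t*exp(3*t), t^2*exp(3*t)/2 + t*exp(3*t)]
  [t^2*exp(3*t)/2 + t*exp(3*t), t*exp(3*t) + exp(3*t), t^2*exp(3*t)/2 + 2*t*exp(3*t)]
  [-t^2*exp(3*t)/2, -t*exp(3*t), -t^2*exp(3*t)/2 - t*exp(3*t) + exp(3*t)]

Strategy: write A = P · J · P⁻¹ where J is a Jordan canonical form, so e^{tA} = P · e^{tJ} · P⁻¹, and e^{tJ} can be computed block-by-block.

A has Jordan form
J =
  [3, 1, 0]
  [0, 3, 1]
  [0, 0, 3]
(up to reordering of blocks).

Per-block formulas:
  For a 3×3 Jordan block J_3(3): exp(t · J_3(3)) = e^(3t)·(I + t·N + (t^2/2)·N^2), where N is the 3×3 nilpotent shift.

After assembling e^{tJ} and conjugating by P, we get:

e^{tA} =
  [t^2*exp(3*t)/2 + exp(3*t), t*exp(3*t), t^2*exp(3*t)/2 + t*exp(3*t)]
  [t^2*exp(3*t)/2 + t*exp(3*t), t*exp(3*t) + exp(3*t), t^2*exp(3*t)/2 + 2*t*exp(3*t)]
  [-t^2*exp(3*t)/2, -t*exp(3*t), -t^2*exp(3*t)/2 - t*exp(3*t) + exp(3*t)]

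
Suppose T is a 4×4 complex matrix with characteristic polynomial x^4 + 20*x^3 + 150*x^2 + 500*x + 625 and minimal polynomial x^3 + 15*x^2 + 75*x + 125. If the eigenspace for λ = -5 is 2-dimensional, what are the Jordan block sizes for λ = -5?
Block sizes for λ = -5: [3, 1]

Step 1 — from the characteristic polynomial, algebraic multiplicity of λ = -5 is 4. From dim ker(T − (-5)·I) = 2, there are exactly 2 Jordan blocks for λ = -5.
Step 2 — from the minimal polynomial, the factor (x + 5)^3 tells us the largest block for λ = -5 has size 3.
Step 3 — with total size 4, 2 blocks, and largest block 3, the block sizes (in nonincreasing order) are [3, 1].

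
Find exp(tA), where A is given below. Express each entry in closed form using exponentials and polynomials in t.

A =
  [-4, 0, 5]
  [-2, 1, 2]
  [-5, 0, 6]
e^{tA} =
  [-5*t*exp(t) + exp(t), 0, 5*t*exp(t)]
  [-2*t*exp(t), exp(t), 2*t*exp(t)]
  [-5*t*exp(t), 0, 5*t*exp(t) + exp(t)]

Strategy: write A = P · J · P⁻¹ where J is a Jordan canonical form, so e^{tA} = P · e^{tJ} · P⁻¹, and e^{tJ} can be computed block-by-block.

A has Jordan form
J =
  [1, 1, 0]
  [0, 1, 0]
  [0, 0, 1]
(up to reordering of blocks).

Per-block formulas:
  For a 2×2 Jordan block J_2(1): exp(t · J_2(1)) = e^(1t)·(I + t·N), where N is the 2×2 nilpotent shift.
  For a 1×1 block at λ = 1: exp(t · [1]) = [e^(1t)].

After assembling e^{tJ} and conjugating by P, we get:

e^{tA} =
  [-5*t*exp(t) + exp(t), 0, 5*t*exp(t)]
  [-2*t*exp(t), exp(t), 2*t*exp(t)]
  [-5*t*exp(t), 0, 5*t*exp(t) + exp(t)]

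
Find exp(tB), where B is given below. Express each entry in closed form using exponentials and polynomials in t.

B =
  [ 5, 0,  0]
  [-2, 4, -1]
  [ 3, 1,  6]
e^{tB} =
  [exp(5*t), 0, 0]
  [-t^2*exp(5*t)/2 - 2*t*exp(5*t), -t*exp(5*t) + exp(5*t), -t*exp(5*t)]
  [t^2*exp(5*t)/2 + 3*t*exp(5*t), t*exp(5*t), t*exp(5*t) + exp(5*t)]

Strategy: write B = P · J · P⁻¹ where J is a Jordan canonical form, so e^{tB} = P · e^{tJ} · P⁻¹, and e^{tJ} can be computed block-by-block.

B has Jordan form
J =
  [5, 1, 0]
  [0, 5, 1]
  [0, 0, 5]
(up to reordering of blocks).

Per-block formulas:
  For a 3×3 Jordan block J_3(5): exp(t · J_3(5)) = e^(5t)·(I + t·N + (t^2/2)·N^2), where N is the 3×3 nilpotent shift.

After assembling e^{tJ} and conjugating by P, we get:

e^{tB} =
  [exp(5*t), 0, 0]
  [-t^2*exp(5*t)/2 - 2*t*exp(5*t), -t*exp(5*t) + exp(5*t), -t*exp(5*t)]
  [t^2*exp(5*t)/2 + 3*t*exp(5*t), t*exp(5*t), t*exp(5*t) + exp(5*t)]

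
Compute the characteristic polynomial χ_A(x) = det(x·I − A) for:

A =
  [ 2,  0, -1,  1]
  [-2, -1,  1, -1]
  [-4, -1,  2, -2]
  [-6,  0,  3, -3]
x^4

Expanding det(x·I − A) (e.g. by cofactor expansion or by noting that A is similar to its Jordan form J, which has the same characteristic polynomial as A) gives
  χ_A(x) = x^4
which factors as x^4. The eigenvalues (with algebraic multiplicities) are λ = 0 with multiplicity 4.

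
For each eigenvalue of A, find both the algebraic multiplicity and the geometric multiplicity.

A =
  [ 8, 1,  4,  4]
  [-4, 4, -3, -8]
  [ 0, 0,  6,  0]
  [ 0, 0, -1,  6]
λ = 6: alg = 4, geom = 2

Step 1 — factor the characteristic polynomial to read off the algebraic multiplicities:
  χ_A(x) = (x - 6)^4

Step 2 — compute geometric multiplicities via the rank-nullity identity g(λ) = n − rank(A − λI):
  rank(A − (6)·I) = 2, so dim ker(A − (6)·I) = n − 2 = 2

Summary:
  λ = 6: algebraic multiplicity = 4, geometric multiplicity = 2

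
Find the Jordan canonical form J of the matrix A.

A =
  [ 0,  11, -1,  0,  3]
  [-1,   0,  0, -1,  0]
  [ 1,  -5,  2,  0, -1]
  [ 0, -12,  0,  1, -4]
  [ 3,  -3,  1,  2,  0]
J_1(-1) ⊕ J_3(1) ⊕ J_1(1)

The characteristic polynomial is
  det(x·I − A) = x^5 - 3*x^4 + 2*x^3 + 2*x^2 - 3*x + 1 = (x - 1)^4*(x + 1)

Eigenvalues and multiplicities (the geometric multiplicity of λ is n − rank(A − λI), which equals the number of Jordan blocks for λ):
  λ = -1: algebraic multiplicity = 1, geometric multiplicity = 1
  λ = 1: algebraic multiplicity = 4, geometric multiplicity = 2

Determining the block sizes for each eigenvalue:
  λ = -1: one block (gm = 1), so the single block has size am = 1 → block sizes [1]
  λ = 1: with am = 4 and gm = 2, the partition is not yet determined (e.g. several partitions of 4 into 2 parts exist). Let N = A − (1)·I. Computing rank(N^1) = 3, rank(N^2) = 2, rank(N^3) = 1; the number of blocks of size ≥ j is rank(N^{j−1}) − rank(N^j), giving [2, 1, 1]. So we have 1 block(s) of size 3, 1 block(s) of size 1 → block sizes [3, 1]

Assembling the blocks gives a Jordan form
J =
  [-1, 0, 0, 0, 0]
  [ 0, 1, 1, 0, 0]
  [ 0, 0, 1, 1, 0]
  [ 0, 0, 0, 1, 0]
  [ 0, 0, 0, 0, 1]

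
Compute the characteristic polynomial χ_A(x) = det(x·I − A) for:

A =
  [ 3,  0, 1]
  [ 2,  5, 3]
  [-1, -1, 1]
x^3 - 9*x^2 + 27*x - 27

Expanding det(x·I − A) (e.g. by cofactor expansion or by noting that A is similar to its Jordan form J, which has the same characteristic polynomial as A) gives
  χ_A(x) = x^3 - 9*x^2 + 27*x - 27
which factors as (x - 3)^3. The eigenvalues (with algebraic multiplicities) are λ = 3 with multiplicity 3.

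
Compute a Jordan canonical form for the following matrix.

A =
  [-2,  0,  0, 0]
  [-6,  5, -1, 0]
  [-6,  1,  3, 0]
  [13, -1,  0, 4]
J_1(-2) ⊕ J_3(4)

The characteristic polynomial is
  det(x·I − A) = x^4 - 10*x^3 + 24*x^2 + 32*x - 128 = (x - 4)^3*(x + 2)

Eigenvalues and multiplicities (the geometric multiplicity of λ is n − rank(A − λI), which equals the number of Jordan blocks for λ):
  λ = -2: algebraic multiplicity = 1, geometric multiplicity = 1
  λ = 4: algebraic multiplicity = 3, geometric multiplicity = 1

Determining the block sizes for each eigenvalue:
  λ = -2: one block (gm = 1), so the single block has size am = 1 → block sizes [1]
  λ = 4: one block (gm = 1), so the single block has size am = 3 → block sizes [3]

Assembling the blocks gives a Jordan form
J =
  [-2, 0, 0, 0]
  [ 0, 4, 1, 0]
  [ 0, 0, 4, 1]
  [ 0, 0, 0, 4]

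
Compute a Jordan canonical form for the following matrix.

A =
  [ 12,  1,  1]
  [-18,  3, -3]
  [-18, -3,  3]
J_2(6) ⊕ J_1(6)

The characteristic polynomial is
  det(x·I − A) = x^3 - 18*x^2 + 108*x - 216 = (x - 6)^3

Eigenvalues and multiplicities (the geometric multiplicity of λ is n − rank(A − λI), which equals the number of Jordan blocks for λ):
  λ = 6: algebraic multiplicity = 3, geometric multiplicity = 2

Determining the block sizes for each eigenvalue:
  λ = 6: 2 blocks summing to 3 forces exactly one block of size 2 and the rest size 1 → block sizes [2, 1]

Assembling the blocks gives a Jordan form
J =
  [6, 1, 0]
  [0, 6, 0]
  [0, 0, 6]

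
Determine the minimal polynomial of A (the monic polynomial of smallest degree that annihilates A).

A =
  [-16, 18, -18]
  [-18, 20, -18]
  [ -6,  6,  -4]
x^2 + 2*x - 8

The characteristic polynomial is χ_A(x) = (x - 2)^2*(x + 4), so the eigenvalues are known. The minimal polynomial is
  m_A(x) = Π_λ (x − λ)^{k_λ}
where k_λ is the size of the *largest* Jordan block for λ (equivalently, the smallest k with (A − λI)^k v = 0 for every generalised eigenvector v of λ).

  λ = -4: largest Jordan block has size 1, contributing (x + 4)
  λ = 2: largest Jordan block has size 1, contributing (x − 2)

So m_A(x) = (x - 2)*(x + 4) = x^2 + 2*x - 8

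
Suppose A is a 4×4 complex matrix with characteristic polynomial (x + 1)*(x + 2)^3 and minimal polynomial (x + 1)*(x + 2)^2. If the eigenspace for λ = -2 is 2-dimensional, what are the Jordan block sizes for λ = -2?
Block sizes for λ = -2: [2, 1]

Step 1 — from the characteristic polynomial, algebraic multiplicity of λ = -2 is 3. From dim ker(A − (-2)·I) = 2, there are exactly 2 Jordan blocks for λ = -2.
Step 2 — from the minimal polynomial, the factor (x + 2)^2 tells us the largest block for λ = -2 has size 2.
Step 3 — with total size 3, 2 blocks, and largest block 2, the block sizes (in nonincreasing order) are [2, 1].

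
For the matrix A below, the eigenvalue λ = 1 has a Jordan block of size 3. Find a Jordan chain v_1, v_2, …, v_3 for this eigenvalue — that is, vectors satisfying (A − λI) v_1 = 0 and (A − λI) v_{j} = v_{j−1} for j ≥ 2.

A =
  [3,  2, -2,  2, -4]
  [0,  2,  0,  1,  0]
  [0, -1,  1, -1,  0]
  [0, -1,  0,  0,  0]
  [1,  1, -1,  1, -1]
A Jordan chain for λ = 1 of length 3:
v_1 = (2, 0, 0, 0, 1)ᵀ
v_2 = (2, 1, -1, -1, 1)ᵀ
v_3 = (0, 1, 0, 0, 0)ᵀ

Let N = A − (1)·I. We want v_3 with N^3 v_3 = 0 but N^2 v_3 ≠ 0; then v_{j-1} := N · v_j for j = 3, …, 2.

Pick v_3 = (0, 1, 0, 0, 0)ᵀ.
Then v_2 = N · v_3 = (2, 1, -1, -1, 1)ᵀ.
Then v_1 = N · v_2 = (2, 0, 0, 0, 1)ᵀ.

Sanity check: (A − (1)·I) v_1 = (0, 0, 0, 0, 0)ᵀ = 0. ✓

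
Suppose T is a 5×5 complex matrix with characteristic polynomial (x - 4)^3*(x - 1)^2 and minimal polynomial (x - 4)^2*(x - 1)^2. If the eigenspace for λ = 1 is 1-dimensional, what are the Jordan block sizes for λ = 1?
Block sizes for λ = 1: [2]

Step 1 — from the characteristic polynomial, algebraic multiplicity of λ = 1 is 2. From dim ker(T − (1)·I) = 1, there are exactly 1 Jordan blocks for λ = 1.
Step 2 — from the minimal polynomial, the factor (x − 1)^2 tells us the largest block for λ = 1 has size 2.
Step 3 — with total size 2, 1 blocks, and largest block 2, the block sizes (in nonincreasing order) are [2].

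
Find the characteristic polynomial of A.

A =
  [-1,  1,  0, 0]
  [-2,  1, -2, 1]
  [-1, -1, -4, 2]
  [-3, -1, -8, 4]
x^4

Expanding det(x·I − A) (e.g. by cofactor expansion or by noting that A is similar to its Jordan form J, which has the same characteristic polynomial as A) gives
  χ_A(x) = x^4
which factors as x^4. The eigenvalues (with algebraic multiplicities) are λ = 0 with multiplicity 4.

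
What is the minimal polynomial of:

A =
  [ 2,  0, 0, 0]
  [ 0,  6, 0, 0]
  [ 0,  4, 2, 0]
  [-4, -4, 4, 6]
x^2 - 8*x + 12

The characteristic polynomial is χ_A(x) = (x - 6)^2*(x - 2)^2, so the eigenvalues are known. The minimal polynomial is
  m_A(x) = Π_λ (x − λ)^{k_λ}
where k_λ is the size of the *largest* Jordan block for λ (equivalently, the smallest k with (A − λI)^k v = 0 for every generalised eigenvector v of λ).

  λ = 2: largest Jordan block has size 1, contributing (x − 2)
  λ = 6: largest Jordan block has size 1, contributing (x − 6)

So m_A(x) = (x - 6)*(x - 2) = x^2 - 8*x + 12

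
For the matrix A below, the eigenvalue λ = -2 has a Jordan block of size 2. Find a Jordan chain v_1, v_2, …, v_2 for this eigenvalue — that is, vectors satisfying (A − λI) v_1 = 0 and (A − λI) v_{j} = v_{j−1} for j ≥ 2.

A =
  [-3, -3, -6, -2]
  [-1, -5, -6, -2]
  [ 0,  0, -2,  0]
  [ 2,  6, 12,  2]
A Jordan chain for λ = -2 of length 2:
v_1 = (-1, -1, 0, 2)ᵀ
v_2 = (1, 0, 0, 0)ᵀ

Let N = A − (-2)·I. We want v_2 with N^2 v_2 = 0 but N^1 v_2 ≠ 0; then v_{j-1} := N · v_j for j = 2, …, 2.

Pick v_2 = (1, 0, 0, 0)ᵀ.
Then v_1 = N · v_2 = (-1, -1, 0, 2)ᵀ.

Sanity check: (A − (-2)·I) v_1 = (0, 0, 0, 0)ᵀ = 0. ✓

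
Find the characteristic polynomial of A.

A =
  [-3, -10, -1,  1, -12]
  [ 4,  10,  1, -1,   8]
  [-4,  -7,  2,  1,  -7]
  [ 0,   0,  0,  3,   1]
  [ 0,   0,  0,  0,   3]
x^5 - 15*x^4 + 90*x^3 - 270*x^2 + 405*x - 243

Expanding det(x·I − A) (e.g. by cofactor expansion or by noting that A is similar to its Jordan form J, which has the same characteristic polynomial as A) gives
  χ_A(x) = x^5 - 15*x^4 + 90*x^3 - 270*x^2 + 405*x - 243
which factors as (x - 3)^5. The eigenvalues (with algebraic multiplicities) are λ = 3 with multiplicity 5.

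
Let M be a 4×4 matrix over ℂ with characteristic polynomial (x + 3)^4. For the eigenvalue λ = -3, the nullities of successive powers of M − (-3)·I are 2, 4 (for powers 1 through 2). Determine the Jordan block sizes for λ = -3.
Block sizes for λ = -3: [2, 2]

From the dimensions of kernels of powers, the number of Jordan blocks of size at least j is d_j − d_{j−1} where d_j = dim ker(N^j) (with d_0 = 0). Computing the differences gives [2, 2].
The number of blocks of size exactly k is (#blocks of size ≥ k) − (#blocks of size ≥ k + 1), so the partition is: 2 block(s) of size 2.
In nonincreasing order the block sizes are [2, 2].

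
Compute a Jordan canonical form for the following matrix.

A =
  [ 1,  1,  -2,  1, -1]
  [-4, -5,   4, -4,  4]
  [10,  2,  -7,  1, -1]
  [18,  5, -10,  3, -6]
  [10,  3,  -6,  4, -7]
J_2(-3) ⊕ J_2(-3) ⊕ J_1(-3)

The characteristic polynomial is
  det(x·I − A) = x^5 + 15*x^4 + 90*x^3 + 270*x^2 + 405*x + 243 = (x + 3)^5

Eigenvalues and multiplicities (the geometric multiplicity of λ is n − rank(A − λI), which equals the number of Jordan blocks for λ):
  λ = -3: algebraic multiplicity = 5, geometric multiplicity = 3

Determining the block sizes for each eigenvalue:
  λ = -3: with am = 5 and gm = 3, the partition is not yet determined (e.g. several partitions of 5 into 3 parts exist). Let N = A − (-3)·I. Computing rank(N^1) = 2, rank(N^2) = 0; the number of blocks of size ≥ j is rank(N^{j−1}) − rank(N^j), giving [3, 2]. So we have 2 block(s) of size 2, 1 block(s) of size 1 → block sizes [2, 2, 1]

Assembling the blocks gives a Jordan form
J =
  [-3,  1,  0,  0,  0]
  [ 0, -3,  0,  0,  0]
  [ 0,  0, -3,  1,  0]
  [ 0,  0,  0, -3,  0]
  [ 0,  0,  0,  0, -3]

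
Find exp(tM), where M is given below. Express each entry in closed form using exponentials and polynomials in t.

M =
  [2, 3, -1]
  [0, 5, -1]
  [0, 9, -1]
e^{tM} =
  [exp(2*t), 3*t*exp(2*t), -t*exp(2*t)]
  [0, 3*t*exp(2*t) + exp(2*t), -t*exp(2*t)]
  [0, 9*t*exp(2*t), -3*t*exp(2*t) + exp(2*t)]

Strategy: write M = P · J · P⁻¹ where J is a Jordan canonical form, so e^{tM} = P · e^{tJ} · P⁻¹, and e^{tJ} can be computed block-by-block.

M has Jordan form
J =
  [2, 1, 0]
  [0, 2, 0]
  [0, 0, 2]
(up to reordering of blocks).

Per-block formulas:
  For a 2×2 Jordan block J_2(2): exp(t · J_2(2)) = e^(2t)·(I + t·N), where N is the 2×2 nilpotent shift.
  For a 1×1 block at λ = 2: exp(t · [2]) = [e^(2t)].

After assembling e^{tJ} and conjugating by P, we get:

e^{tM} =
  [exp(2*t), 3*t*exp(2*t), -t*exp(2*t)]
  [0, 3*t*exp(2*t) + exp(2*t), -t*exp(2*t)]
  [0, 9*t*exp(2*t), -3*t*exp(2*t) + exp(2*t)]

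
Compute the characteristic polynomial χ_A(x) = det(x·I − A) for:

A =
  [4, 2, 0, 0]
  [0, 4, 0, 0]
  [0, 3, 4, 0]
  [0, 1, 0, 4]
x^4 - 16*x^3 + 96*x^2 - 256*x + 256

Expanding det(x·I − A) (e.g. by cofactor expansion or by noting that A is similar to its Jordan form J, which has the same characteristic polynomial as A) gives
  χ_A(x) = x^4 - 16*x^3 + 96*x^2 - 256*x + 256
which factors as (x - 4)^4. The eigenvalues (with algebraic multiplicities) are λ = 4 with multiplicity 4.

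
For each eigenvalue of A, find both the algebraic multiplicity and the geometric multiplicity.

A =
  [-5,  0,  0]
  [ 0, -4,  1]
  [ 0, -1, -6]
λ = -5: alg = 3, geom = 2

Step 1 — factor the characteristic polynomial to read off the algebraic multiplicities:
  χ_A(x) = (x + 5)^3

Step 2 — compute geometric multiplicities via the rank-nullity identity g(λ) = n − rank(A − λI):
  rank(A − (-5)·I) = 1, so dim ker(A − (-5)·I) = n − 1 = 2

Summary:
  λ = -5: algebraic multiplicity = 3, geometric multiplicity = 2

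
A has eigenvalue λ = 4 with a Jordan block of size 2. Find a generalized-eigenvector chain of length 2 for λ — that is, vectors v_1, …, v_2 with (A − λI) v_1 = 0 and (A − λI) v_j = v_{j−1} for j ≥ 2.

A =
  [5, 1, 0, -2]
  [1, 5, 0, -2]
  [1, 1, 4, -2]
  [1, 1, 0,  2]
A Jordan chain for λ = 4 of length 2:
v_1 = (1, 1, 1, 1)ᵀ
v_2 = (1, 0, 0, 0)ᵀ

Let N = A − (4)·I. We want v_2 with N^2 v_2 = 0 but N^1 v_2 ≠ 0; then v_{j-1} := N · v_j for j = 2, …, 2.

Pick v_2 = (1, 0, 0, 0)ᵀ.
Then v_1 = N · v_2 = (1, 1, 1, 1)ᵀ.

Sanity check: (A − (4)·I) v_1 = (0, 0, 0, 0)ᵀ = 0. ✓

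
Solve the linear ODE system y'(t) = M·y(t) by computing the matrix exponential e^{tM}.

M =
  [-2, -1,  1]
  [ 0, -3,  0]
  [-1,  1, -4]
e^{tM} =
  [t*exp(-3*t) + exp(-3*t), -t*exp(-3*t), t*exp(-3*t)]
  [0, exp(-3*t), 0]
  [-t*exp(-3*t), t*exp(-3*t), -t*exp(-3*t) + exp(-3*t)]

Strategy: write M = P · J · P⁻¹ where J is a Jordan canonical form, so e^{tM} = P · e^{tJ} · P⁻¹, and e^{tJ} can be computed block-by-block.

M has Jordan form
J =
  [-3,  1,  0]
  [ 0, -3,  0]
  [ 0,  0, -3]
(up to reordering of blocks).

Per-block formulas:
  For a 2×2 Jordan block J_2(-3): exp(t · J_2(-3)) = e^(-3t)·(I + t·N), where N is the 2×2 nilpotent shift.
  For a 1×1 block at λ = -3: exp(t · [-3]) = [e^(-3t)].

After assembling e^{tJ} and conjugating by P, we get:

e^{tM} =
  [t*exp(-3*t) + exp(-3*t), -t*exp(-3*t), t*exp(-3*t)]
  [0, exp(-3*t), 0]
  [-t*exp(-3*t), t*exp(-3*t), -t*exp(-3*t) + exp(-3*t)]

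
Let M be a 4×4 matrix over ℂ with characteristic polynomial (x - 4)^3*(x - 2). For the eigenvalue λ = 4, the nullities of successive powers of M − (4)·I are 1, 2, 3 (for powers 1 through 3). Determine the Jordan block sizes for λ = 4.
Block sizes for λ = 4: [3]

From the dimensions of kernels of powers, the number of Jordan blocks of size at least j is d_j − d_{j−1} where d_j = dim ker(N^j) (with d_0 = 0). Computing the differences gives [1, 1, 1].
The number of blocks of size exactly k is (#blocks of size ≥ k) − (#blocks of size ≥ k + 1), so the partition is: 1 block(s) of size 3.
In nonincreasing order the block sizes are [3].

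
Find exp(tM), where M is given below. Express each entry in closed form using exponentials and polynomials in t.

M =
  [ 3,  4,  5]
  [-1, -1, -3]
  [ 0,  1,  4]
e^{tM} =
  [-3*t^2*exp(2*t)/2 + t*exp(2*t) + exp(2*t), -3*t^2*exp(2*t)/2 + 4*t*exp(2*t), 3*t^2*exp(2*t)/2 + 5*t*exp(2*t)]
  [t^2*exp(2*t) - t*exp(2*t), t^2*exp(2*t) - 3*t*exp(2*t) + exp(2*t), -t^2*exp(2*t) - 3*t*exp(2*t)]
  [-t^2*exp(2*t)/2, -t^2*exp(2*t)/2 + t*exp(2*t), t^2*exp(2*t)/2 + 2*t*exp(2*t) + exp(2*t)]

Strategy: write M = P · J · P⁻¹ where J is a Jordan canonical form, so e^{tM} = P · e^{tJ} · P⁻¹, and e^{tJ} can be computed block-by-block.

M has Jordan form
J =
  [2, 1, 0]
  [0, 2, 1]
  [0, 0, 2]
(up to reordering of blocks).

Per-block formulas:
  For a 3×3 Jordan block J_3(2): exp(t · J_3(2)) = e^(2t)·(I + t·N + (t^2/2)·N^2), where N is the 3×3 nilpotent shift.

After assembling e^{tJ} and conjugating by P, we get:

e^{tM} =
  [-3*t^2*exp(2*t)/2 + t*exp(2*t) + exp(2*t), -3*t^2*exp(2*t)/2 + 4*t*exp(2*t), 3*t^2*exp(2*t)/2 + 5*t*exp(2*t)]
  [t^2*exp(2*t) - t*exp(2*t), t^2*exp(2*t) - 3*t*exp(2*t) + exp(2*t), -t^2*exp(2*t) - 3*t*exp(2*t)]
  [-t^2*exp(2*t)/2, -t^2*exp(2*t)/2 + t*exp(2*t), t^2*exp(2*t)/2 + 2*t*exp(2*t) + exp(2*t)]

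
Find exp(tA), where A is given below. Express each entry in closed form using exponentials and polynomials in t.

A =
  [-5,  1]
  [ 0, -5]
e^{tA} =
  [exp(-5*t), t*exp(-5*t)]
  [0, exp(-5*t)]

Strategy: write A = P · J · P⁻¹ where J is a Jordan canonical form, so e^{tA} = P · e^{tJ} · P⁻¹, and e^{tJ} can be computed block-by-block.

A has Jordan form
J =
  [-5,  1]
  [ 0, -5]
(up to reordering of blocks).

Per-block formulas:
  For a 2×2 Jordan block J_2(-5): exp(t · J_2(-5)) = e^(-5t)·(I + t·N), where N is the 2×2 nilpotent shift.

After assembling e^{tJ} and conjugating by P, we get:

e^{tA} =
  [exp(-5*t), t*exp(-5*t)]
  [0, exp(-5*t)]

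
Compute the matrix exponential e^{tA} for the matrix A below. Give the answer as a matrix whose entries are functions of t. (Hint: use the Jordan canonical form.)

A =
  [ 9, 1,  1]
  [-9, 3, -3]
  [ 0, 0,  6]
e^{tA} =
  [3*t*exp(6*t) + exp(6*t), t*exp(6*t), t*exp(6*t)]
  [-9*t*exp(6*t), -3*t*exp(6*t) + exp(6*t), -3*t*exp(6*t)]
  [0, 0, exp(6*t)]

Strategy: write A = P · J · P⁻¹ where J is a Jordan canonical form, so e^{tA} = P · e^{tJ} · P⁻¹, and e^{tJ} can be computed block-by-block.

A has Jordan form
J =
  [6, 1, 0]
  [0, 6, 0]
  [0, 0, 6]
(up to reordering of blocks).

Per-block formulas:
  For a 2×2 Jordan block J_2(6): exp(t · J_2(6)) = e^(6t)·(I + t·N), where N is the 2×2 nilpotent shift.
  For a 1×1 block at λ = 6: exp(t · [6]) = [e^(6t)].

After assembling e^{tJ} and conjugating by P, we get:

e^{tA} =
  [3*t*exp(6*t) + exp(6*t), t*exp(6*t), t*exp(6*t)]
  [-9*t*exp(6*t), -3*t*exp(6*t) + exp(6*t), -3*t*exp(6*t)]
  [0, 0, exp(6*t)]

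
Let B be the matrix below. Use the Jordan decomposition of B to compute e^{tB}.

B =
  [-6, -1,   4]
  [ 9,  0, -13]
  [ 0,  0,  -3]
e^{tB} =
  [-3*t*exp(-3*t) + exp(-3*t), -t*exp(-3*t), t^2*exp(-3*t)/2 + 4*t*exp(-3*t)]
  [9*t*exp(-3*t), 3*t*exp(-3*t) + exp(-3*t), -3*t^2*exp(-3*t)/2 - 13*t*exp(-3*t)]
  [0, 0, exp(-3*t)]

Strategy: write B = P · J · P⁻¹ where J is a Jordan canonical form, so e^{tB} = P · e^{tJ} · P⁻¹, and e^{tJ} can be computed block-by-block.

B has Jordan form
J =
  [-3,  1,  0]
  [ 0, -3,  1]
  [ 0,  0, -3]
(up to reordering of blocks).

Per-block formulas:
  For a 3×3 Jordan block J_3(-3): exp(t · J_3(-3)) = e^(-3t)·(I + t·N + (t^2/2)·N^2), where N is the 3×3 nilpotent shift.

After assembling e^{tJ} and conjugating by P, we get:

e^{tB} =
  [-3*t*exp(-3*t) + exp(-3*t), -t*exp(-3*t), t^2*exp(-3*t)/2 + 4*t*exp(-3*t)]
  [9*t*exp(-3*t), 3*t*exp(-3*t) + exp(-3*t), -3*t^2*exp(-3*t)/2 - 13*t*exp(-3*t)]
  [0, 0, exp(-3*t)]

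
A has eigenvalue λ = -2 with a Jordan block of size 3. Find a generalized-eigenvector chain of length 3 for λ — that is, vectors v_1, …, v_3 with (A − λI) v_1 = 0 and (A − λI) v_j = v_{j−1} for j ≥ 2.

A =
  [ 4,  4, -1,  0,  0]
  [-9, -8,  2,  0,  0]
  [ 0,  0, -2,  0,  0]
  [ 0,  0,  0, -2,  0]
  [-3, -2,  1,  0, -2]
A Jordan chain for λ = -2 of length 3:
v_1 = (2, -3, 0, 0, -1)ᵀ
v_2 = (-1, 2, 0, 0, 1)ᵀ
v_3 = (0, 0, 1, 0, 0)ᵀ

Let N = A − (-2)·I. We want v_3 with N^3 v_3 = 0 but N^2 v_3 ≠ 0; then v_{j-1} := N · v_j for j = 3, …, 2.

Pick v_3 = (0, 0, 1, 0, 0)ᵀ.
Then v_2 = N · v_3 = (-1, 2, 0, 0, 1)ᵀ.
Then v_1 = N · v_2 = (2, -3, 0, 0, -1)ᵀ.

Sanity check: (A − (-2)·I) v_1 = (0, 0, 0, 0, 0)ᵀ = 0. ✓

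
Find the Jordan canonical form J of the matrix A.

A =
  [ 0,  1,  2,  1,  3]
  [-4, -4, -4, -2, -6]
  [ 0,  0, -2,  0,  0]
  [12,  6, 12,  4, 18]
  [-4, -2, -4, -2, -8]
J_2(-2) ⊕ J_1(-2) ⊕ J_1(-2) ⊕ J_1(-2)

The characteristic polynomial is
  det(x·I − A) = x^5 + 10*x^4 + 40*x^3 + 80*x^2 + 80*x + 32 = (x + 2)^5

Eigenvalues and multiplicities (the geometric multiplicity of λ is n − rank(A − λI), which equals the number of Jordan blocks for λ):
  λ = -2: algebraic multiplicity = 5, geometric multiplicity = 4

Determining the block sizes for each eigenvalue:
  λ = -2: 4 blocks summing to 5 forces exactly one block of size 2 and the rest size 1 → block sizes [2, 1, 1, 1]

Assembling the blocks gives a Jordan form
J =
  [-2,  1,  0,  0,  0]
  [ 0, -2,  0,  0,  0]
  [ 0,  0, -2,  0,  0]
  [ 0,  0,  0, -2,  0]
  [ 0,  0,  0,  0, -2]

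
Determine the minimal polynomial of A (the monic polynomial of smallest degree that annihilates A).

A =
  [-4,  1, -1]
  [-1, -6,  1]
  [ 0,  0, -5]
x^2 + 10*x + 25

The characteristic polynomial is χ_A(x) = (x + 5)^3, so the eigenvalues are known. The minimal polynomial is
  m_A(x) = Π_λ (x − λ)^{k_λ}
where k_λ is the size of the *largest* Jordan block for λ (equivalently, the smallest k with (A − λI)^k v = 0 for every generalised eigenvector v of λ).

  λ = -5: largest Jordan block has size 2, contributing (x + 5)^2

So m_A(x) = (x + 5)^2 = x^2 + 10*x + 25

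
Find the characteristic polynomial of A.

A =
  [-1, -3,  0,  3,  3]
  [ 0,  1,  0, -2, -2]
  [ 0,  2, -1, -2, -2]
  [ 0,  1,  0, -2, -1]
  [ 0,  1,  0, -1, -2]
x^5 + 5*x^4 + 10*x^3 + 10*x^2 + 5*x + 1

Expanding det(x·I − A) (e.g. by cofactor expansion or by noting that A is similar to its Jordan form J, which has the same characteristic polynomial as A) gives
  χ_A(x) = x^5 + 5*x^4 + 10*x^3 + 10*x^2 + 5*x + 1
which factors as (x + 1)^5. The eigenvalues (with algebraic multiplicities) are λ = -1 with multiplicity 5.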